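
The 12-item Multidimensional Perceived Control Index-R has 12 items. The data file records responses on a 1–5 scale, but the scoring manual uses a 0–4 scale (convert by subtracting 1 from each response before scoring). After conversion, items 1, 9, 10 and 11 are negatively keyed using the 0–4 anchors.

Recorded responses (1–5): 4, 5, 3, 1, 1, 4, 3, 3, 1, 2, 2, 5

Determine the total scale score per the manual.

28

Convert to 0–4: 3, 4, 2, 0, 0, 3, 2, 2, 0, 1, 1, 4
Reverse-coded (reversed = (0+4) − raw = 4 − raw):
  item 1: 4 − 3 = 1
  item 9: 4 − 0 = 4
  item 10: 4 − 1 = 3
  item 11: 4 − 1 = 3
Scored: 1, 4, 2, 0, 0, 3, 2, 2, 4, 3, 3, 4
Total = 28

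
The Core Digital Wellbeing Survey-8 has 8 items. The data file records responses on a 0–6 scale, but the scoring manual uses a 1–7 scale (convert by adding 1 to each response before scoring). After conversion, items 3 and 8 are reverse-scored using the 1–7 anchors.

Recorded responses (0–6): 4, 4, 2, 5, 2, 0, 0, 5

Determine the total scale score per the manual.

28

Convert to 1–7: 5, 5, 3, 6, 3, 1, 1, 6
Reverse-coded (reversed = (1+7) − raw = 8 − raw):
  item 3: 8 − 3 = 5
  item 8: 8 − 6 = 2
Scored: 5, 5, 5, 6, 3, 1, 1, 2
Total = 28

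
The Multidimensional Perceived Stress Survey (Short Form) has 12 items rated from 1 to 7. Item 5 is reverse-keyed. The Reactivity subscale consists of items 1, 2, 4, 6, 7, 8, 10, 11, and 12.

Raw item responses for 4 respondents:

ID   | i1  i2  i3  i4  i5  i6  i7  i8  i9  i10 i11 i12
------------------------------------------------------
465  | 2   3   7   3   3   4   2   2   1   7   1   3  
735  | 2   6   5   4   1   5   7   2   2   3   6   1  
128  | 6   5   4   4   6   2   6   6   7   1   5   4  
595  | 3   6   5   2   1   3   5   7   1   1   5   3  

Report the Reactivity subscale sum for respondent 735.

Respondent 735 raw: 2, 6, 5, 4, 1, 5, 7, 2, 2, 3, 6, 1.
Reactivity items: 1, 2, 4, 6, 7, 8, 10, 11, 12.
Reverse-coded (reversed = (1+7) − raw = 8 − raw):
  item 1: 2
  item 2: 6
  item 4: 4
  item 6: 5
  item 7: 7
  item 8: 2
  item 10: 3
  item 11: 6
  item 12: 1
Sum = 2 + 6 + 4 + 5 + 7 + 2 + 3 + 6 + 1 = 36

36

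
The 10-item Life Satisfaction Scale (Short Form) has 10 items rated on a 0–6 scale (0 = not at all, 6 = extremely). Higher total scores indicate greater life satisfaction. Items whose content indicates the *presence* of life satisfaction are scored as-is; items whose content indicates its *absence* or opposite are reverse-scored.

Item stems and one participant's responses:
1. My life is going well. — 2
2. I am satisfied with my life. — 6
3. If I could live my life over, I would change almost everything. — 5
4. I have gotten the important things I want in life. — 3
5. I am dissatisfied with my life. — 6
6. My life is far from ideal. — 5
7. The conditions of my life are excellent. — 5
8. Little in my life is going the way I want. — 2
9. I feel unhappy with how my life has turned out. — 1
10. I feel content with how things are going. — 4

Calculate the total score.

Items 3, 5, 6, 8, 9 describe the absence/opposite of life satisfaction → reverse-score.
reversed = (0+6) − raw = 6 − raw.
  item 1: 2
  item 2: 6
  item 3: 6 − 5 = 1
  item 4: 3
  item 5: 6 − 6 = 0
  item 6: 6 − 5 = 1
  item 7: 5
  item 8: 6 − 2 = 4
  item 9: 6 − 1 = 5
  item 10: 4
Total = 2 + 6 + 1 + 3 + 0 + 1 + 5 + 4 + 5 + 4 = 31

31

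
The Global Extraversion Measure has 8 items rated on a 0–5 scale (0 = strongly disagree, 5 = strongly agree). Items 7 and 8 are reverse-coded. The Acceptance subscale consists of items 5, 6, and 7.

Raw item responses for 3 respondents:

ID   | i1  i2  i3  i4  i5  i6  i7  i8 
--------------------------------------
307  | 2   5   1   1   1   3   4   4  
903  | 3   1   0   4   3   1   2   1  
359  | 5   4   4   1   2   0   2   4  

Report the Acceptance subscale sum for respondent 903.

Respondent 903 raw: 3, 1, 0, 4, 3, 1, 2, 1.
Acceptance items: 5, 6, 7.
Reverse-coded (on a 0–5 scale, reversed = 5 − raw):
  item 5: 3
  item 6: 1
  item 7: 5 − 2 = 3
Sum = 3 + 1 + 3 = 7

7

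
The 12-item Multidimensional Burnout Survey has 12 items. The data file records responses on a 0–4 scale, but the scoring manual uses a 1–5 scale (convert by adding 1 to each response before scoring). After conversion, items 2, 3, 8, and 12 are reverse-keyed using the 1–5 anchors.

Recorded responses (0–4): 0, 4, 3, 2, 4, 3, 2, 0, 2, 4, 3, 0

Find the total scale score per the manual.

41

Convert to 1–5: 1, 5, 4, 3, 5, 4, 3, 1, 3, 5, 4, 1
Reverse-coded (on a 1–5 scale, reversed = 6 − raw):
  item 2: 6 − 5 = 1
  item 3: 6 − 4 = 2
  item 8: 6 − 1 = 5
  item 12: 6 − 1 = 5
Scored: 1, 1, 2, 3, 5, 4, 3, 5, 3, 5, 4, 5
Total = 41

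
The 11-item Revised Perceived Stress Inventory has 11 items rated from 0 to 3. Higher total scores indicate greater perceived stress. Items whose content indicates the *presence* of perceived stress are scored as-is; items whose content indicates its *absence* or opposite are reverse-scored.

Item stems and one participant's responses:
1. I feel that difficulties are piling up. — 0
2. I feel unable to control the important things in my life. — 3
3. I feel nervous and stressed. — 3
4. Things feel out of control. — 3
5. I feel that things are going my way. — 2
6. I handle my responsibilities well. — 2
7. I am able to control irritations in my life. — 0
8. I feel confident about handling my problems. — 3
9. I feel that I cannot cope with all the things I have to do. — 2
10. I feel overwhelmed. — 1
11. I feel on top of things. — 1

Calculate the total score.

Items 5, 6, 7, 8, 11 describe the absence/opposite of perceived stress → reverse-score.
reversed = (0+3) − raw = 3 − raw.
  item 1: 0
  item 2: 3
  item 3: 3
  item 4: 3
  item 5: 3 − 2 = 1
  item 6: 3 − 2 = 1
  item 7: 3 − 0 = 3
  item 8: 3 − 3 = 0
  item 9: 2
  item 10: 1
  item 11: 3 − 1 = 2
Total = 0 + 3 + 3 + 3 + 1 + 1 + 3 + 0 + 2 + 1 + 2 = 19

19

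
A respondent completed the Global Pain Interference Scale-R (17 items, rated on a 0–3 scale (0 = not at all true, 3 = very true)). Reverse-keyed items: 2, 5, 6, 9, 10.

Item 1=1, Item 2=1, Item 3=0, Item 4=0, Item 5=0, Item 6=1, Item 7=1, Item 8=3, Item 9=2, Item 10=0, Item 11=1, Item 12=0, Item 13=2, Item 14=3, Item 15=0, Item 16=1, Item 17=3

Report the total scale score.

26

Reversing items 2, 5, 6, 9, & 10 with 3 − raw:
Total = 1 + (3−1) + 0 + 0 + (3−0) + (3−1) + 1 + 3 + (3−2) + (3−0) + 1 + 0 + 2 + 3 + 0 + 1 + 3
      = 1 + 2 + 0 + 0 + 3 + 2 + 1 + 3 + 1 + 3 + 1 + 0 + 2 + 3 + 0 + 1 + 3 = 26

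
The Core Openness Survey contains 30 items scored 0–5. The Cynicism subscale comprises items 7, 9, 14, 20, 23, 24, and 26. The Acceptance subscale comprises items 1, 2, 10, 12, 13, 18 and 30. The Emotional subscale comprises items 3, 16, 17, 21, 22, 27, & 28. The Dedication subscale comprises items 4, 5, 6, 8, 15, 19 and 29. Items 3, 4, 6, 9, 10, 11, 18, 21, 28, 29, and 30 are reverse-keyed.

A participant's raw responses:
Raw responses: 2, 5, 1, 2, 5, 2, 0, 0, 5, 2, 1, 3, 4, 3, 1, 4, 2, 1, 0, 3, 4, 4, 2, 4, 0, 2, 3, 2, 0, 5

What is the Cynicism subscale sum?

14

Cynicism items: 7, 9, 14, 20, 23, 24, 26.
Of these, item 9 is reverse-keyed; on a 0–5 scale, reversed = 5 − raw.
  item 7: 0
  item 9: 5 − 5 = 0
  item 14: 3
  item 20: 3
  item 23: 2
  item 24: 4
  item 26: 2
Sum = 0 + 0 + 3 + 3 + 2 + 4 + 2 = 14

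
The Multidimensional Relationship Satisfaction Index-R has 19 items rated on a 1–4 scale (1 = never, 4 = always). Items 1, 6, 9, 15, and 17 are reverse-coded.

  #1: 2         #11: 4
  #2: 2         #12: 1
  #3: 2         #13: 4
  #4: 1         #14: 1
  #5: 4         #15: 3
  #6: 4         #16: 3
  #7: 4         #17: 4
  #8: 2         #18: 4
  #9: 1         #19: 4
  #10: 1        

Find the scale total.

48

Reversing items 1, 6, 9, 15 and 17 with 5 − raw:
Total = (5−2) + 2 + 2 + 1 + 4 + (5−4) + 4 + 2 + (5−1) + 1 + 4 + 1 + 4 + 1 + (5−3) + 3 + (5−4) + 4 + 4
      = 3 + 2 + 2 + 1 + 4 + 1 + 4 + 2 + 4 + 1 + 4 + 1 + 4 + 1 + 2 + 3 + 1 + 4 + 4 = 48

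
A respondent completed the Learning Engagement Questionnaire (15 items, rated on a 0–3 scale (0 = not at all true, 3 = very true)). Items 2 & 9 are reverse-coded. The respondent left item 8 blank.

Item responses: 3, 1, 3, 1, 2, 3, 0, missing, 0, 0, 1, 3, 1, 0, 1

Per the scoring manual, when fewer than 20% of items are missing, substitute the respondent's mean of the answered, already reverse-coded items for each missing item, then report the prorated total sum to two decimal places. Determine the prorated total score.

Reverse-coded (reverse-coded value = 3 − response):
  item 2: 3 − 1 = 2
  item 9: 3 − 0 = 3
Completed scored items (14 of 15): 3, 2, 3, 1, 2, 3, 0, 3, 0, 1, 3, 1, 0, 1; sum = 23.
Person mean = 23 / 14 ≈ 1.6429
Prorated total = (23 / 14) × 15 = 24.64 (to 2 dp)

24.64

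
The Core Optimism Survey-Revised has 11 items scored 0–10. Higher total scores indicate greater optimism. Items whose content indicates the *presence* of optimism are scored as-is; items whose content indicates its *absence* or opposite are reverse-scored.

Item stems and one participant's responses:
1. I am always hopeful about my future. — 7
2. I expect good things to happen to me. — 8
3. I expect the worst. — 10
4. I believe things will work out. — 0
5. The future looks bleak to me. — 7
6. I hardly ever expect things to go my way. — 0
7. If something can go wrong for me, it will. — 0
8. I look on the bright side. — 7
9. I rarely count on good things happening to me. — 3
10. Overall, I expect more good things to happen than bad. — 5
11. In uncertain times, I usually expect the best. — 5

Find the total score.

62

Items 3, 5, 6, 7, 9 describe the absence/opposite of optimism → reverse-score.
on a 0–10 scale, reversed = 10 − raw.
  item 1: 7
  item 2: 8
  item 3: 10 − 10 = 0
  item 4: 0
  item 5: 10 − 7 = 3
  item 6: 10 − 0 = 10
  item 7: 10 − 0 = 10
  item 8: 7
  item 9: 10 − 3 = 7
  item 10: 5
  item 11: 5
Total = 7 + 8 + 0 + 0 + 3 + 10 + 10 + 7 + 7 + 5 + 5 = 62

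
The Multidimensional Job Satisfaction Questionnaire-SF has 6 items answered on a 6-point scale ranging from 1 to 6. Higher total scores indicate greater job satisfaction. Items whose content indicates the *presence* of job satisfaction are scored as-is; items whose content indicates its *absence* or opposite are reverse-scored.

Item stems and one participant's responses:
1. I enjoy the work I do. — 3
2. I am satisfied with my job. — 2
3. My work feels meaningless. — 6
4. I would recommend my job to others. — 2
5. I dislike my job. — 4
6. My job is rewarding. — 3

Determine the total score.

Items 3, 5 describe the absence/opposite of job satisfaction → reverse-score.
reversed = (1+6) − raw = 7 − raw.
  item 1: 3
  item 2: 2
  item 3: 7 − 6 = 1
  item 4: 2
  item 5: 7 − 4 = 3
  item 6: 3
Total = 3 + 2 + 1 + 2 + 3 + 3 = 14

14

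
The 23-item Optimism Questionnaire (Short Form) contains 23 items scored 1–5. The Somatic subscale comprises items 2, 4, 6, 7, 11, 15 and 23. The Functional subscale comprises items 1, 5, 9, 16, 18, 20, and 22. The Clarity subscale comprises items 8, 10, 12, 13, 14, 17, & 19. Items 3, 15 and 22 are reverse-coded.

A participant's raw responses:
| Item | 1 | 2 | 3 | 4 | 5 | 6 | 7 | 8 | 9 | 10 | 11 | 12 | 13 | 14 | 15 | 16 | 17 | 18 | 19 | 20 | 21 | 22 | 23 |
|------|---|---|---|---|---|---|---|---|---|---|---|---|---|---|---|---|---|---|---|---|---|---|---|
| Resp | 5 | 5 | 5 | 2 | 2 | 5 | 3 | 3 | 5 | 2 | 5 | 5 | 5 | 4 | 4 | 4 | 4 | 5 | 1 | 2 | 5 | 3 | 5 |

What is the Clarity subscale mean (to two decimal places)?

3.43

Clarity items: 8, 10, 12, 13, 14, 17, 19.
  item 8: 3
  item 10: 2
  item 12: 5
  item 13: 5
  item 14: 4
  item 17: 4
  item 19: 1
Sum = 3 + 2 + 5 + 5 + 4 + 4 + 1 = 24
Mean = 24 / 7 = 3.43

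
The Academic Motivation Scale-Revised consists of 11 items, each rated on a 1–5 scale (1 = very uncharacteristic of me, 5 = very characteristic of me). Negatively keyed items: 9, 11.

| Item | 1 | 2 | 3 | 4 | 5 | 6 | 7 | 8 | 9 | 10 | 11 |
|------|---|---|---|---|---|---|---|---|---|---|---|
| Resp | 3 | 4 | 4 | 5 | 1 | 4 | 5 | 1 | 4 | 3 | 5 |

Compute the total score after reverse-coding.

33

Raw sum = 39. Negatively keyed items: 9, 11; their raw sum = 9.
Each reversal replaces raw with 6 − raw, changing the total by 6 − 2·raw per item.
Total = 39 + 2·6 − 2·9 = 39 + 12 − 18 = 33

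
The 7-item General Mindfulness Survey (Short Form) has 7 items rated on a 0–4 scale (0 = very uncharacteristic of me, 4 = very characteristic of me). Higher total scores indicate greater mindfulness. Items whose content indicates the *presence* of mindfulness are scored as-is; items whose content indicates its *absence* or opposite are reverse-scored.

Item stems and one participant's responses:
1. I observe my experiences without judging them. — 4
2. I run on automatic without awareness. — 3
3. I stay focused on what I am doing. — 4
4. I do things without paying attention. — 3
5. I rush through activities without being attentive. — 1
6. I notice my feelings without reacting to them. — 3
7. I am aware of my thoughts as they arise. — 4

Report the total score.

Items 2, 4, 5 describe the absence/opposite of mindfulness → reverse-score.
on a 0–4 scale, reversed = 4 − raw.
  item 1: 4
  item 2: 4 − 3 = 1
  item 3: 4
  item 4: 4 − 3 = 1
  item 5: 4 − 1 = 3
  item 6: 3
  item 7: 4
Total = 4 + 1 + 4 + 1 + 3 + 3 + 4 = 20

20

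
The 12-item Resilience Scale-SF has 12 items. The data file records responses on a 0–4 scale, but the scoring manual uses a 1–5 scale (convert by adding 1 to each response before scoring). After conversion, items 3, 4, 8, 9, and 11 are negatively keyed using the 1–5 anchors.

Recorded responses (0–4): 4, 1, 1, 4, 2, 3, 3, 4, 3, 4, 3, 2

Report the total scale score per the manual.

Convert to 1–5: 5, 2, 2, 5, 3, 4, 4, 5, 4, 5, 4, 3
Reverse-coded (reverse-coded value = 6 − response):
  item 3: 6 − 2 = 4
  item 4: 6 − 5 = 1
  item 8: 6 − 5 = 1
  item 9: 6 − 4 = 2
  item 11: 6 − 4 = 2
Scored: 5, 2, 4, 1, 3, 4, 4, 1, 2, 5, 2, 3
Total = 36

36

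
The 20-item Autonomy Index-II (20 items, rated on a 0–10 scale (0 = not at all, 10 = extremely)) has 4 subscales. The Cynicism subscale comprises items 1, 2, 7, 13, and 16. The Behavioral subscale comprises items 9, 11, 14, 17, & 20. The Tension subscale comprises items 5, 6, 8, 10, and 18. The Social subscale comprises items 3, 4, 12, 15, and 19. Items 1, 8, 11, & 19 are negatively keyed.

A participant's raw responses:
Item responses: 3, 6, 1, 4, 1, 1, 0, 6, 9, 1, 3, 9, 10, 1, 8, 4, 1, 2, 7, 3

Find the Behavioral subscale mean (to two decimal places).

4.20

Behavioral items: 9, 11, 14, 17, 20.
Of these, item 11 is negatively keyed; on a 0–10 scale, reversed = 10 − raw.
  item 9: 9
  item 11: 10 − 3 = 7
  item 14: 1
  item 17: 1
  item 20: 3
Sum = 9 + 7 + 1 + 1 + 3 = 21
Mean = 21 / 5 = 4.20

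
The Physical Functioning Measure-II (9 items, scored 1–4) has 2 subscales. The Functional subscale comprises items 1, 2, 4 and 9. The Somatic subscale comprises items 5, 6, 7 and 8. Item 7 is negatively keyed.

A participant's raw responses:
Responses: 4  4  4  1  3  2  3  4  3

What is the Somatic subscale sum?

Somatic items: 5, 6, 7, 8.
Of these, item 7 is negatively keyed; reversed = (1+4) − raw = 5 − raw.
  item 5: 3
  item 6: 2
  item 7: 5 − 3 = 2
  item 8: 4
Sum = 3 + 2 + 2 + 4 = 11

11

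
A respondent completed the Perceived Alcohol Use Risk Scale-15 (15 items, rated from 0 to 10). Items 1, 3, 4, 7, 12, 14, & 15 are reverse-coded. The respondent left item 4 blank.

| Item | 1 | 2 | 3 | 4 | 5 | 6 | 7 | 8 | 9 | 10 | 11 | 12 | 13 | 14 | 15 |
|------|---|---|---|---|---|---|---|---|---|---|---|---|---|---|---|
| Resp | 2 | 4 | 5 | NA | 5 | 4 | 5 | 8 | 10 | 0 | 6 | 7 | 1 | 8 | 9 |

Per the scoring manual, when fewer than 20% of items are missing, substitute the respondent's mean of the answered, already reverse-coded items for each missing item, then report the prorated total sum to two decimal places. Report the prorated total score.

66.43

Reverse-coded (on a 0–10 scale, reversed = 10 − raw):
  item 1: 10 − 2 = 8
  item 3: 10 − 5 = 5
  item 7: 10 − 5 = 5
  item 12: 10 − 7 = 3
  item 14: 10 − 8 = 2
  item 15: 10 − 9 = 1
Completed scored items (14 of 15): 8, 4, 5, 5, 4, 5, 8, 10, 0, 6, 3, 1, 2, 1; sum = 62.
Person mean = 62 / 14 ≈ 4.4286
Prorated total = (62 / 14) × 15 = 66.43 (to 2 dp)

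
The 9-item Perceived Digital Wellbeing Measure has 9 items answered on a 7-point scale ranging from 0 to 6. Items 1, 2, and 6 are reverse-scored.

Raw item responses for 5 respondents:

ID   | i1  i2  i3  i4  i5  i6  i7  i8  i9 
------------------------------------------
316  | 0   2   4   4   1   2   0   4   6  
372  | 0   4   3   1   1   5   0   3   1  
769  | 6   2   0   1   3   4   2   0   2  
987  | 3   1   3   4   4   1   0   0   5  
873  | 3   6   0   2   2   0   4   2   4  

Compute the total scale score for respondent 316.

Respondent 316 raw: 0, 2, 4, 4, 1, 2, 0, 4, 6.
Reverse-coded (reversed = (0+6) − raw = 6 − raw):
  item 1: 6 − 0 = 6
  item 2: 6 − 2 = 4
  item 3: 4
  item 4: 4
  item 5: 1
  item 6: 6 − 2 = 4
  item 7: 0
  item 8: 4
  item 9: 6
Sum = 6 + 4 + 4 + 4 + 1 + 4 + 0 + 4 + 6 = 33

33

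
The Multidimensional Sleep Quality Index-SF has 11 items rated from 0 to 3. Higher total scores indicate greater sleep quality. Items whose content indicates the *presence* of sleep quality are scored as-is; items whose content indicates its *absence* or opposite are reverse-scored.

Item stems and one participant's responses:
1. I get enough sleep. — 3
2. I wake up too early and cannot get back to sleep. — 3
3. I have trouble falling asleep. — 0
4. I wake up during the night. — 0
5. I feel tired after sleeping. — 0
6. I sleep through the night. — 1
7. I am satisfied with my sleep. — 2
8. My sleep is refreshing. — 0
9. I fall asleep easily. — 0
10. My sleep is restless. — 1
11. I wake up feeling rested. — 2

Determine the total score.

19

Items 2, 3, 4, 5, 10 describe the absence/opposite of sleep quality → reverse-score.
reverse-coded value = 3 − response.
  item 1: 3
  item 2: 3 − 3 = 0
  item 3: 3 − 0 = 3
  item 4: 3 − 0 = 3
  item 5: 3 − 0 = 3
  item 6: 1
  item 7: 2
  item 8: 0
  item 9: 0
  item 10: 3 − 1 = 2
  item 11: 2
Total = 3 + 0 + 3 + 3 + 3 + 1 + 2 + 0 + 0 + 2 + 2 = 19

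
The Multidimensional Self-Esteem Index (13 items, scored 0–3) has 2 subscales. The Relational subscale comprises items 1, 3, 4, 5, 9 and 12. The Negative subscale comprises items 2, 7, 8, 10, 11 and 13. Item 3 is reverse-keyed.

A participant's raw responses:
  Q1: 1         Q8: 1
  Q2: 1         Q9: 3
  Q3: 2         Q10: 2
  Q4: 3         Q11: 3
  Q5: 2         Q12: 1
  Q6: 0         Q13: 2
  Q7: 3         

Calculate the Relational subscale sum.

11

Relational items: 1, 3, 4, 5, 9, 12.
Of these, item 3 is reverse-keyed; on a 0–3 scale, reversed = 3 − raw.
  item 1: 1
  item 3: 3 − 2 = 1
  item 4: 3
  item 5: 2
  item 9: 3
  item 12: 1
Sum = 1 + 1 + 3 + 2 + 3 + 1 = 11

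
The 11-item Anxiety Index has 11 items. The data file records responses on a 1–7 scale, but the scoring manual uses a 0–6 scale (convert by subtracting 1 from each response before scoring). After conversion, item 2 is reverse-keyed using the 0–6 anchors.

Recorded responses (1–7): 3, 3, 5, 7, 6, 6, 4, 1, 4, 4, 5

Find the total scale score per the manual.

Convert to 0–6: 2, 2, 4, 6, 5, 5, 3, 0, 3, 3, 4
Reverse-coded (reverse-coded value = 6 − response):
  item 2: 6 − 2 = 4
Scored: 2, 4, 4, 6, 5, 5, 3, 0, 3, 3, 4
Total = 39

39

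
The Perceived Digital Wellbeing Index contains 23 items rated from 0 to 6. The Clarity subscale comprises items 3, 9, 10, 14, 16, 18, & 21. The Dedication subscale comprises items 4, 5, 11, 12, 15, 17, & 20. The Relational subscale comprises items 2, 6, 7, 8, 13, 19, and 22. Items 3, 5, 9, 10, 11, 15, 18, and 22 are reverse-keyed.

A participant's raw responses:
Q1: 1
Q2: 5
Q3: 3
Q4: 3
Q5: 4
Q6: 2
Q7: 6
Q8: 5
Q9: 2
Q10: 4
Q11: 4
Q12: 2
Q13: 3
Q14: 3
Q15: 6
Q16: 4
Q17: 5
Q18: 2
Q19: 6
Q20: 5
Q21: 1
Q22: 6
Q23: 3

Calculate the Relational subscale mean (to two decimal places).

Relational items: 2, 6, 7, 8, 13, 19, 22.
Of these, item 22 is reverse-keyed; reversed = (0+6) − raw = 6 − raw.
  item 2: 5
  item 6: 2
  item 7: 6
  item 8: 5
  item 13: 3
  item 19: 6
  item 22: 6 − 6 = 0
Sum = 5 + 2 + 6 + 5 + 3 + 6 + 0 = 27
Mean = 27 / 7 = 3.86

3.86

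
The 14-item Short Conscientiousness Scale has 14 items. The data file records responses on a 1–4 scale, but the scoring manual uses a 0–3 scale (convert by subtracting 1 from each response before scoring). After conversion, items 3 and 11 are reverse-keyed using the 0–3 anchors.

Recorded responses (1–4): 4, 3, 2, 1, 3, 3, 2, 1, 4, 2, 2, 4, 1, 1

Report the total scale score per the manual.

21

Convert to 0–3: 3, 2, 1, 0, 2, 2, 1, 0, 3, 1, 1, 3, 0, 0
Reverse-coded (on a 0–3 scale, reversed = 3 − raw):
  item 3: 3 − 1 = 2
  item 11: 3 − 1 = 2
Scored: 3, 2, 2, 0, 2, 2, 1, 0, 3, 1, 2, 3, 0, 0
Total = 21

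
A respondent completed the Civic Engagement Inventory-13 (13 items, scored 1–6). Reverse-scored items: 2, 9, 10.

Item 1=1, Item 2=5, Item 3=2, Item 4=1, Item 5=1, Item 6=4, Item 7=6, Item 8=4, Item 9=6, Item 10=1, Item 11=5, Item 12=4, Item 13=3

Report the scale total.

Reverse-scored items use 7 − raw:
  item 2: 7 − 5 = 2
  item 9: 7 − 6 = 1
  item 10: 7 − 1 = 6
Scored responses: 1, 2, 2, 1, 1, 4, 6, 4, 1, 6, 5, 4, 3
Total = 1 + 2 + 2 + 1 + 1 + 4 + 6 + 4 + 1 + 6 + 5 + 4 + 3 = 40

40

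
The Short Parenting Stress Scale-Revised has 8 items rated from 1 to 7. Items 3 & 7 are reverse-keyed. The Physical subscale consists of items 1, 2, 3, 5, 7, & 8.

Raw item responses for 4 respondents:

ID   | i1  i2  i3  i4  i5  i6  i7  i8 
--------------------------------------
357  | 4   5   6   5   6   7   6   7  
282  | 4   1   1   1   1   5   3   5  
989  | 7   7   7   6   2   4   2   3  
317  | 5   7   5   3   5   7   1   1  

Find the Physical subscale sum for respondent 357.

Respondent 357 raw: 4, 5, 6, 5, 6, 7, 6, 7.
Physical items: 1, 2, 3, 5, 7, 8.
Reverse-coded (on a 1–7 scale, reversed = 8 − raw):
  item 1: 4
  item 2: 5
  item 3: 8 − 6 = 2
  item 5: 6
  item 7: 8 − 6 = 2
  item 8: 7
Sum = 4 + 5 + 2 + 6 + 2 + 7 = 26

26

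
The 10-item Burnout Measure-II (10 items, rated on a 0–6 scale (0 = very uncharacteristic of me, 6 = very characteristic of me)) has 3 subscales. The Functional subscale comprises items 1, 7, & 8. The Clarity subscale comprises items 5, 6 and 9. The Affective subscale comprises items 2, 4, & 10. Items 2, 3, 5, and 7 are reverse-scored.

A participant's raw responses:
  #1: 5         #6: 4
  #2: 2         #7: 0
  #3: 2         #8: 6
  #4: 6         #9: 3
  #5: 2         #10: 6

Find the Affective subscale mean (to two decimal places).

5.33

Affective items: 2, 4, 10.
Of these, item 2 is reverse-scored; reversed = (0+6) − raw = 6 − raw.
  item 2: 6 − 2 = 4
  item 4: 6
  item 10: 6
Sum = 4 + 6 + 6 = 16
Mean = 16 / 3 = 5.33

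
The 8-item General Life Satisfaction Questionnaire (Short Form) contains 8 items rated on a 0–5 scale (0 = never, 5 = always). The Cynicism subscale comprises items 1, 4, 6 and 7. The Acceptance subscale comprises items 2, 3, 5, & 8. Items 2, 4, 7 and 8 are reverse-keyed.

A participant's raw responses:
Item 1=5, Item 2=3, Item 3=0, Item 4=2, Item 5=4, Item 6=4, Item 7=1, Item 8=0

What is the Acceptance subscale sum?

11

Acceptance items: 2, 3, 5, 8.
Of these, items 2 and 8 are reverse-keyed; on a 0–5 scale, reversed = 5 − raw.
  item 2: 5 − 3 = 2
  item 3: 0
  item 5: 4
  item 8: 5 − 0 = 5
Sum = 2 + 0 + 4 + 5 = 11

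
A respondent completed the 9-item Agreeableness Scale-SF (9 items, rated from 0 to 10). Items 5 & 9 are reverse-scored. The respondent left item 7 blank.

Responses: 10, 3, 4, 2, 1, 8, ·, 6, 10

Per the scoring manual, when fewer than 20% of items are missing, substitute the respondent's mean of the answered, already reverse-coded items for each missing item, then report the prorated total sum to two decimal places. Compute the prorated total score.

47.25

Reverse-coded (reverse-coded value = 10 − response):
  item 5: 10 − 1 = 9
  item 9: 10 − 10 = 0
Completed scored items (8 of 9): 10, 3, 4, 2, 9, 8, 6, 0; sum = 42.
Person mean = 42 / 8 ≈ 5.2500
Prorated total = (42 / 8) × 9 = 47.25 (to 2 dp)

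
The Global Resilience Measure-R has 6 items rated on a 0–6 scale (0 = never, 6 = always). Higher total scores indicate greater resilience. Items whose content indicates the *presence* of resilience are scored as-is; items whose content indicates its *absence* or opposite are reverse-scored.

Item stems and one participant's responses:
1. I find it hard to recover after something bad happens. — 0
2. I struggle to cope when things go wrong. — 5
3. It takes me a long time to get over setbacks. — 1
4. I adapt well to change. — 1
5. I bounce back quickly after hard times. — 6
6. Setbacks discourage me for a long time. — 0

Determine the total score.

25

Items 1, 2, 3, 6 describe the absence/opposite of resilience → reverse-score.
reversed = (0+6) − raw = 6 − raw.
  item 1: 6 − 0 = 6
  item 2: 6 − 5 = 1
  item 3: 6 − 1 = 5
  item 4: 1
  item 5: 6
  item 6: 6 − 0 = 6
Total = 6 + 1 + 5 + 1 + 6 + 6 = 25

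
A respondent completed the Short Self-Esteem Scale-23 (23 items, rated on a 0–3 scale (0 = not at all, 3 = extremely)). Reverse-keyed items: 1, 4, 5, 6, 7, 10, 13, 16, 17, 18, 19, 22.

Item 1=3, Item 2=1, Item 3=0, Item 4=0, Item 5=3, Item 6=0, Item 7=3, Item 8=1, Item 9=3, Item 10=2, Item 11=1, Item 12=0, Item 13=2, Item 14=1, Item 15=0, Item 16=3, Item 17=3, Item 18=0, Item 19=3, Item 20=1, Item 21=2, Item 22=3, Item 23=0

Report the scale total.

Reversing items 1, 4, 5, 6, 7, 10, 13, 16, 17, 18, 19 and 22 with 3 − raw:
Total = (3−3) + 1 + 0 + (3−0) + (3−3) + (3−0) + (3−3) + 1 + 3 + (3−2) + 1 + 0 + (3−2) + 1 + 0 + (3−3) + (3−3) + (3−0) + (3−3) + 1 + 2 + (3−3) + 0
      = 0 + 1 + 0 + 3 + 0 + 3 + 0 + 1 + 3 + 1 + 1 + 0 + 1 + 1 + 0 + 0 + 0 + 3 + 0 + 1 + 2 + 0 + 0 = 21

21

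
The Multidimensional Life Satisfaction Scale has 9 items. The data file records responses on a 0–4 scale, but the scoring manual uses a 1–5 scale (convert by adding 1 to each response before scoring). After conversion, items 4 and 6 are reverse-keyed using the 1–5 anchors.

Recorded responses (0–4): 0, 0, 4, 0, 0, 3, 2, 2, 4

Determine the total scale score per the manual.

26

Convert to 1–5: 1, 1, 5, 1, 1, 4, 3, 3, 5
Reverse-coded (reverse-coded value = 6 − response):
  item 4: 6 − 1 = 5
  item 6: 6 − 4 = 2
Scored: 1, 1, 5, 5, 1, 2, 3, 3, 5
Total = 26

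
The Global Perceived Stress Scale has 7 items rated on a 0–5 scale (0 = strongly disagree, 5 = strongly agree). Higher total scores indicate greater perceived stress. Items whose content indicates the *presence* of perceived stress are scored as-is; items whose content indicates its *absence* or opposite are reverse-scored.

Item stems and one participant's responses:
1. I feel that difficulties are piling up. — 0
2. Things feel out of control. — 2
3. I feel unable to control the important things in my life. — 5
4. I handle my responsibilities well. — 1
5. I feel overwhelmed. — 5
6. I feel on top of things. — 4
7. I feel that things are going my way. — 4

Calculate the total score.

Items 4, 6, 7 describe the absence/opposite of perceived stress → reverse-score.
reverse-coded value = 5 − response.
  item 1: 0
  item 2: 2
  item 3: 5
  item 4: 5 − 1 = 4
  item 5: 5
  item 6: 5 − 4 = 1
  item 7: 5 − 4 = 1
Total = 0 + 2 + 5 + 4 + 5 + 1 + 1 = 18

18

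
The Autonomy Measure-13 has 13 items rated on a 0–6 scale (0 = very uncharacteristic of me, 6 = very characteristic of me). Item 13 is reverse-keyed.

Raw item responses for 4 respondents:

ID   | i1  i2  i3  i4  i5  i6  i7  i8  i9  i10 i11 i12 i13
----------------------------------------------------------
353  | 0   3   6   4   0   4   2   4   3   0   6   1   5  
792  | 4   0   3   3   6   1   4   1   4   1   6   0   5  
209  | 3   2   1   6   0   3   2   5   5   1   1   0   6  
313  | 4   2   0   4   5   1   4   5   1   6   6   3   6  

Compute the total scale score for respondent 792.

Respondent 792 raw: 4, 0, 3, 3, 6, 1, 4, 1, 4, 1, 6, 0, 5.
Reverse-coded (on a 0–6 scale, reversed = 6 − raw):
  item 1: 4
  item 2: 0
  item 3: 3
  item 4: 3
  item 5: 6
  item 6: 1
  item 7: 4
  item 8: 1
  item 9: 4
  item 10: 1
  item 11: 6
  item 12: 0
  item 13: 6 − 5 = 1
Sum = 4 + 0 + 3 + 3 + 6 + 1 + 4 + 1 + 4 + 1 + 6 + 0 + 1 = 34

34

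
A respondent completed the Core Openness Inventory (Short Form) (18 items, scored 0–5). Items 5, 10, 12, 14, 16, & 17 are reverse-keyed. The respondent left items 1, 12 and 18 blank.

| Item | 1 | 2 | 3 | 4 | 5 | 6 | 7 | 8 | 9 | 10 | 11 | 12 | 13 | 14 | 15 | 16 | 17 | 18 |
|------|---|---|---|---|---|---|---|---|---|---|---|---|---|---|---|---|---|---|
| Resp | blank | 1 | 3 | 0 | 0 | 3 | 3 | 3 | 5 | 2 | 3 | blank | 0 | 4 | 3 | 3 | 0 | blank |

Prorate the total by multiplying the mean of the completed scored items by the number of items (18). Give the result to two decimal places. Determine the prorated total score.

48.00

Reverse-coded (reversed = (0+5) − raw = 5 − raw):
  item 5: 5 − 0 = 5
  item 10: 5 − 2 = 3
  item 14: 5 − 4 = 1
  item 16: 5 − 3 = 2
  item 17: 5 − 0 = 5
Completed scored items (15 of 18): 1, 3, 0, 5, 3, 3, 3, 5, 3, 3, 0, 1, 3, 2, 5; sum = 40.
Person mean = 40 / 15 ≈ 2.6667
Prorated total = (40 / 15) × 18 = 48.00 (to 2 dp)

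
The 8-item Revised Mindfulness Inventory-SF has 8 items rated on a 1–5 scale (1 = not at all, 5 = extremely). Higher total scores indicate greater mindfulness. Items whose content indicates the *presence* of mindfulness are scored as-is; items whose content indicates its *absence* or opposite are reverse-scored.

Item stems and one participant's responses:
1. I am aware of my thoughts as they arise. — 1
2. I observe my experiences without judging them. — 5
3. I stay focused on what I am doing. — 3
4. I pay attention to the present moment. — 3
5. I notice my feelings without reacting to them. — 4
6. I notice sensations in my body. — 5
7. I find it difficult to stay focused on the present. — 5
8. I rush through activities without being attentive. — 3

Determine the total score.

25

Items 7, 8 describe the absence/opposite of mindfulness → reverse-score.
reverse-coded value = 6 − response.
  item 1: 1
  item 2: 5
  item 3: 3
  item 4: 3
  item 5: 4
  item 6: 5
  item 7: 6 − 5 = 1
  item 8: 6 − 3 = 3
Total = 1 + 5 + 3 + 3 + 4 + 5 + 1 + 3 = 25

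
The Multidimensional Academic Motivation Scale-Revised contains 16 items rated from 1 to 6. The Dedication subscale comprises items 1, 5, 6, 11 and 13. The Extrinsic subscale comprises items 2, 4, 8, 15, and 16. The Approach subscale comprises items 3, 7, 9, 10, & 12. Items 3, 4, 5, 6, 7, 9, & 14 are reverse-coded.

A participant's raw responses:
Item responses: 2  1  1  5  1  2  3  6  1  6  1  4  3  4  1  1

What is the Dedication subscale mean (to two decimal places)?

Dedication items: 1, 5, 6, 11, 13.
Of these, items 5 & 6 are reverse-coded; reverse-coded value = 7 − response.
  item 1: 2
  item 5: 7 − 1 = 6
  item 6: 7 − 2 = 5
  item 11: 1
  item 13: 3
Sum = 2 + 6 + 5 + 1 + 3 = 17
Mean = 17 / 5 = 3.40

3.40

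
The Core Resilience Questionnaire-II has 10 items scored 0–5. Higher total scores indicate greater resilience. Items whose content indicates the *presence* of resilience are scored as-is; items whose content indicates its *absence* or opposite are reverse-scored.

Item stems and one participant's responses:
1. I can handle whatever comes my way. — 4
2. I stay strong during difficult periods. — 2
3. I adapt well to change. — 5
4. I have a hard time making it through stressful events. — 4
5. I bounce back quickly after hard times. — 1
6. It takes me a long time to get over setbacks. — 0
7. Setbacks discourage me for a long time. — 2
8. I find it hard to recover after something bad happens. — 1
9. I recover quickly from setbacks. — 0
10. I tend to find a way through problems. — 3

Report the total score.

Items 4, 6, 7, 8 describe the absence/opposite of resilience → reverse-score.
reverse-coded value = 5 − response.
  item 1: 4
  item 2: 2
  item 3: 5
  item 4: 5 − 4 = 1
  item 5: 1
  item 6: 5 − 0 = 5
  item 7: 5 − 2 = 3
  item 8: 5 − 1 = 4
  item 9: 0
  item 10: 3
Total = 4 + 2 + 5 + 1 + 1 + 5 + 3 + 4 + 0 + 3 = 28

28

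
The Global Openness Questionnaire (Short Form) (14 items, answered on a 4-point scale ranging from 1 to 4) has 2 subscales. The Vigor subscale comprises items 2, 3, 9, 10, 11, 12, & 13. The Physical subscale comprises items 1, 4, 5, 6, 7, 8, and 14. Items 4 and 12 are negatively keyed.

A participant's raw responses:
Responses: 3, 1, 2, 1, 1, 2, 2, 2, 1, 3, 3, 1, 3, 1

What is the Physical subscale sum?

Physical items: 1, 4, 5, 6, 7, 8, 14.
Of these, item 4 is negatively keyed; on a 1–4 scale, reversed = 5 − raw.
  item 1: 3
  item 4: 5 − 1 = 4
  item 5: 1
  item 6: 2
  item 7: 2
  item 8: 2
  item 14: 1
Sum = 3 + 4 + 1 + 2 + 2 + 2 + 1 = 15

15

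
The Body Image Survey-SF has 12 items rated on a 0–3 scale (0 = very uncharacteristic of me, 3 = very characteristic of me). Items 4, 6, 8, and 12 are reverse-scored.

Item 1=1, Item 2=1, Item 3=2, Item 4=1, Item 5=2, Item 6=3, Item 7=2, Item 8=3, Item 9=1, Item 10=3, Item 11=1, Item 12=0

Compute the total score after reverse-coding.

18

Reverse-coded items (reverse-coded value = 3 − response):
  item 4: 3 − 1 = 2
  item 6: 3 − 3 = 0
  item 8: 3 − 3 = 0
  item 12: 3 − 0 = 3
Scored items: 1, 1, 2, 2, 2, 0, 2, 0, 1, 3, 1, 3
Total = 1 + 1 + 2 + 2 + 2 + 0 + 2 + 0 + 1 + 3 + 1 + 3 = 18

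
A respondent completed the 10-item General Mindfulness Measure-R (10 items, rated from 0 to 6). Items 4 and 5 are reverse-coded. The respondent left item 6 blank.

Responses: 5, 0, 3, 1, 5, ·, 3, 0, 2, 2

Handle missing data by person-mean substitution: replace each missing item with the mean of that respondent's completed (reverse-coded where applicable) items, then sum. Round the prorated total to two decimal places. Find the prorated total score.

Reverse-coded (on a 0–6 scale, reversed = 6 − raw):
  item 4: 6 − 1 = 5
  item 5: 6 − 5 = 1
Completed scored items (9 of 10): 5, 0, 3, 5, 1, 3, 0, 2, 2; sum = 21.
Person mean = 21 / 9 ≈ 2.3333
Prorated total = (21 / 9) × 10 = 23.33 (to 2 dp)

23.33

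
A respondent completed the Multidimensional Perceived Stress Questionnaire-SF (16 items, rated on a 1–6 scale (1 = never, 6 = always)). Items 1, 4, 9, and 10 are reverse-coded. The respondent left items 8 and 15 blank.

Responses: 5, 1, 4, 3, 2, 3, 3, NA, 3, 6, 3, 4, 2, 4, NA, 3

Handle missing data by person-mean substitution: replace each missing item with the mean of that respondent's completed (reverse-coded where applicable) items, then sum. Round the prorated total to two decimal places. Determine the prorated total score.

Reverse-coded (reversed = (1+6) − raw = 7 − raw):
  item 1: 7 − 5 = 2
  item 4: 7 − 3 = 4
  item 9: 7 − 3 = 4
  item 10: 7 − 6 = 1
Completed scored items (14 of 16): 2, 1, 4, 4, 2, 3, 3, 4, 1, 3, 4, 2, 4, 3; sum = 40.
Person mean = 40 / 14 ≈ 2.8571
Prorated total = (40 / 14) × 16 = 45.71 (to 2 dp)

45.71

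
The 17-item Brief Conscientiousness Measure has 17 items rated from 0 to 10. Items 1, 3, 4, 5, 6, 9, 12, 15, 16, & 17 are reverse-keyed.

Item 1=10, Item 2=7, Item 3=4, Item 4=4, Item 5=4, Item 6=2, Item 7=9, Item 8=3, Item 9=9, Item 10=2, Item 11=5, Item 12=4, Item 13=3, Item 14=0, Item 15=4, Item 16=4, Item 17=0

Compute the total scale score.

84

Apply reverse scoring (on a 0–10 scale, reversed = 10 − raw):
  item 1: 10 − 10 = 0
  item 3: 10 − 4 = 6
  item 4: 10 − 4 = 6
  item 5: 10 − 4 = 6
  item 6: 10 − 2 = 8
  item 9: 10 − 9 = 1
  item 12: 10 − 4 = 6
  item 15: 10 − 4 = 6
  item 16: 10 − 4 = 6
  item 17: 10 − 0 = 10
Scored items: 0, 7, 6, 6, 6, 8, 9, 3, 1, 2, 5, 6, 3, 0, 6, 6, 10
Total = 0 + 7 + 6 + 6 + 6 + 8 + 9 + 3 + 1 + 2 + 5 + 6 + 3 + 0 + 6 + 6 + 10 = 84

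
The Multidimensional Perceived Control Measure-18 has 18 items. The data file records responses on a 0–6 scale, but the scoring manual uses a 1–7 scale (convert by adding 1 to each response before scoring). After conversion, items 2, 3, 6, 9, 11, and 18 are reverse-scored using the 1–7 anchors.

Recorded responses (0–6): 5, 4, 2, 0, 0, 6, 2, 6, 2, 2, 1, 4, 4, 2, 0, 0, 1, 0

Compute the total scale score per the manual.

65

Convert to 1–7: 6, 5, 3, 1, 1, 7, 3, 7, 3, 3, 2, 5, 5, 3, 1, 1, 2, 1
Reverse-coded (on a 1–7 scale, reversed = 8 − raw):
  item 2: 8 − 5 = 3
  item 3: 8 − 3 = 5
  item 6: 8 − 7 = 1
  item 9: 8 − 3 = 5
  item 11: 8 − 2 = 6
  item 18: 8 − 1 = 7
Scored: 6, 3, 5, 1, 1, 1, 3, 7, 5, 3, 6, 5, 5, 3, 1, 1, 2, 7
Total = 65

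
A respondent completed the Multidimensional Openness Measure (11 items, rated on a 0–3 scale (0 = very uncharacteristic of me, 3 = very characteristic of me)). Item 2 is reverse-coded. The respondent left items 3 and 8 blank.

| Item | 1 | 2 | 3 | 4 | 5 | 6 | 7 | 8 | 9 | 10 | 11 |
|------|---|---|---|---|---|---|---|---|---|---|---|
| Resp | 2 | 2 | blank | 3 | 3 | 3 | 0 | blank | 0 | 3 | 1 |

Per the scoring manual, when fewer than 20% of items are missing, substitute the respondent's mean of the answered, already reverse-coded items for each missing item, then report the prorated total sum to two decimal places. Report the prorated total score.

19.56

Reverse-coded (on a 0–3 scale, reversed = 3 − raw):
  item 2: 3 − 2 = 1
Completed scored items (9 of 11): 2, 1, 3, 3, 3, 0, 0, 3, 1; sum = 16.
Person mean = 16 / 9 ≈ 1.7778
Prorated total = (16 / 9) × 11 = 19.56 (to 2 dp)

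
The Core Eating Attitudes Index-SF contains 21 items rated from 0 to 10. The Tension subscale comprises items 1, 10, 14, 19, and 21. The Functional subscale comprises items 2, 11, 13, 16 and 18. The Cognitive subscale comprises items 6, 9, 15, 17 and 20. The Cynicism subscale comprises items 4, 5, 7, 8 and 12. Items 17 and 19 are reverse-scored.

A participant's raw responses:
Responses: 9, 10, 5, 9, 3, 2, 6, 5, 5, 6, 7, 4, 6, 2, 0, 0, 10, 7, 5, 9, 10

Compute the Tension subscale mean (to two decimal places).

6.40

Tension items: 1, 10, 14, 19, 21.
Of these, item 19 is reverse-scored; reverse-coded value = 10 − response.
  item 1: 9
  item 10: 6
  item 14: 2
  item 19: 10 − 5 = 5
  item 21: 10
Sum = 9 + 6 + 2 + 5 + 10 = 32
Mean = 32 / 5 = 6.40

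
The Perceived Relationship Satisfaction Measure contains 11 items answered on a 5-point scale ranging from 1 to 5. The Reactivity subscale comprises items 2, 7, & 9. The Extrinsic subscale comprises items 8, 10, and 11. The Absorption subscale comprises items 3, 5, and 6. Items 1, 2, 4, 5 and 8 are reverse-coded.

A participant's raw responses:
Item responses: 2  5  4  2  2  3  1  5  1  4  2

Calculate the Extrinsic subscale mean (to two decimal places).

2.33

Extrinsic items: 8, 10, 11.
Of these, item 8 is reverse-coded; reversed = (1+5) − raw = 6 − raw.
  item 8: 6 − 5 = 1
  item 10: 4
  item 11: 2
Sum = 1 + 4 + 2 = 7
Mean = 7 / 3 = 2.33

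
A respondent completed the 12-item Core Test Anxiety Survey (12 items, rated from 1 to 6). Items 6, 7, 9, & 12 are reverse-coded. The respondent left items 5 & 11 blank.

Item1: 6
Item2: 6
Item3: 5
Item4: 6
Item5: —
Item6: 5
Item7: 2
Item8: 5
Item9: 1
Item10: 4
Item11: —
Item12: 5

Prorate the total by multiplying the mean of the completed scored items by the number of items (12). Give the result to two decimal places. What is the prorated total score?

Reverse-coded (reversed = (1+6) − raw = 7 − raw):
  item 6: 7 − 5 = 2
  item 7: 7 − 2 = 5
  item 9: 7 − 1 = 6
  item 12: 7 − 5 = 2
Completed scored items (10 of 12): 6, 6, 5, 6, 2, 5, 5, 6, 4, 2; sum = 47.
Person mean = 47 / 10 ≈ 4.7000
Prorated total = (47 / 10) × 12 = 56.40 (to 2 dp)

56.40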